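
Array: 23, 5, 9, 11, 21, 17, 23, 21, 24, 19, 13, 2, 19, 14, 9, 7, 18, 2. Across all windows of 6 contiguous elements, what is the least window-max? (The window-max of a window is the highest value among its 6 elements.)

19

[23, 5, 9, 11, 21, 17] → max 23
[5, 9, 11, 21, 17, 23] → max 23
[9, 11, 21, 17, 23, 21] → max 23
[11, 21, 17, 23, 21, 24] → max 24
[21, 17, 23, 21, 24, 19] → max 24
[17, 23, 21, 24, 19, 13] → max 24
[23, 21, 24, 19, 13, 2] → max 24
[21, 24, 19, 13, 2, 19] → max 24
[24, 19, 13, 2, 19, 14] → max 24
[19, 13, 2, 19, 14, 9] → max 19
[13, 2, 19, 14, 9, 7] → max 19
[2, 19, 14, 9, 7, 18] → max 19
[19, 14, 9, 7, 18, 2] → max 19
Least of these is 19.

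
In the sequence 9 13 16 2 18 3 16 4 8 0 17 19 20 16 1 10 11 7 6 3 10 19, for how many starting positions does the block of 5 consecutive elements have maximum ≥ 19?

7

[9, 13, 16, 2, 18] → max 18
[13, 16, 2, 18, 3] → max 18
[16, 2, 18, 3, 16] → max 18
[2, 18, 3, 16, 4] → max 18
[18, 3, 16, 4, 8] → max 18
[3, 16, 4, 8, 0] → max 16
[16, 4, 8, 0, 17] → max 17
[4, 8, 0, 17, 19] → max 19  ≥ 19 ✓
[8, 0, 17, 19, 20] → max 20  ≥ 19 ✓
[0, 17, 19, 20, 16] → max 20  ≥ 19 ✓
[17, 19, 20, 16, 1] → max 20  ≥ 19 ✓
[19, 20, 16, 1, 10] → max 20  ≥ 19 ✓
[20, 16, 1, 10, 11] → max 20  ≥ 19 ✓
[16, 1, 10, 11, 7] → max 16
[1, 10, 11, 7, 6] → max 11
[10, 11, 7, 6, 3] → max 11
[11, 7, 6, 3, 10] → max 11
[7, 6, 3, 10, 19] → max 19  ≥ 19 ✓
7 windows satisfy the condition.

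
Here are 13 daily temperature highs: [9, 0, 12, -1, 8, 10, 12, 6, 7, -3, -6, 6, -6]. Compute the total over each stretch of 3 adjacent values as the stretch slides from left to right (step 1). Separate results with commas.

(9, 0, 12) → sum 21
(0, 12, -1) → sum 11
(12, -1, 8) → sum 19
(-1, 8, 10) → sum 17
(8, 10, 12) → sum 30
(10, 12, 6) → sum 28
(12, 6, 7) → sum 25
(6, 7, -3) → sum 10
(7, -3, -6) → sum -2
(-3, -6, 6) → sum -3
(-6, 6, -6) → sum -6

21, 11, 19, 17, 30, 28, 25, 10, -2, -3, -6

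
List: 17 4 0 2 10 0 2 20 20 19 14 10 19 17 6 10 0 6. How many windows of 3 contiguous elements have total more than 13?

17 4 0 → sum 21  > 13 ✓
4 0 2 → sum 6
0 2 10 → sum 12
2 10 0 → sum 12
10 0 2 → sum 12
0 2 20 → sum 22  > 13 ✓
2 20 20 → sum 42  > 13 ✓
20 20 19 → sum 59  > 13 ✓
20 19 14 → sum 53  > 13 ✓
19 14 10 → sum 43  > 13 ✓
14 10 19 → sum 43  > 13 ✓
10 19 17 → sum 46  > 13 ✓
19 17 6 → sum 42  > 13 ✓
17 6 10 → sum 33  > 13 ✓
6 10 0 → sum 16  > 13 ✓
10 0 6 → sum 16  > 13 ✓
12 windows satisfy the condition.

12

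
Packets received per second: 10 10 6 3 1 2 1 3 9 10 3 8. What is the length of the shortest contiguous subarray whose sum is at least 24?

Extend right; whenever the sum reaches 24, record the length and shrink from the left:
add 10: running sum 10 < 24
add 10: running sum 20 < 24
add 6: shortest ending here [10, 10, 6] sum 26, len 3
add 3: shortest ending here [10, 10, 6, 3] sum 29, len 4
add 1: shortest ending here [10, 10, 6, 3, 1] sum 30, len 5
add 2: shortest ending here [10, 10, 6, 3, 1, 2] sum 32, len 6
add 1: shortest ending here [10, 10, 6, 3, 1, 2, 1] sum 33, len 7
add 3: shortest ending here [10, 6, 3, 1, 2, 1, 3] sum 26, len 7
add 9: shortest ending here [6, 3, 1, 2, 1, 3, 9] sum 25, len 7
add 10: shortest ending here [2, 1, 3, 9, 10] sum 25, len 5
add 3: shortest ending here [3, 9, 10, 3] sum 25, len 4
add 8: shortest ending here [9, 10, 3, 8] sum 30, len 4
Shortest qualifying length: 3.

3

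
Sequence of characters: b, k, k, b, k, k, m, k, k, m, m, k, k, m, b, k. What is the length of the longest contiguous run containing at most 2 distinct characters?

Extend right; when distinct count exceeds 2, shrink from the left:
add b: window [b] (1 distinct), len 1
add k: window [b, k] (2 distinct), len 2
add k: window [b, k, k] (2 distinct), len 3
add b: window [b, k, k, b] (2 distinct), len 4
add k: window [b, k, k, b, k] (2 distinct), len 5
add k: window [b, k, k, b, k, k] (2 distinct), len 6
add m: window [k, k, m] (2 distinct), len 3
add k: window [k, k, m, k] (2 distinct), len 4
add k: window [k, k, m, k, k] (2 distinct), len 5
add m: window [k, k, m, k, k, m] (2 distinct), len 6
add m: window [k, k, m, k, k, m, m] (2 distinct), len 7
add k: window [k, k, m, k, k, m, m, k] (2 distinct), len 8
add k: window [k, k, m, k, k, m, m, k, k] (2 distinct), len 9
add m: window [k, k, m, k, k, m, m, k, k, m] (2 distinct), len 10
add b: window [m, b] (2 distinct), len 2
add k: window [b, k] (2 distinct), len 2
Longest length with ≤2 distinct: 10.

10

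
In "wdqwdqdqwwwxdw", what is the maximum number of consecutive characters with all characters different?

add w: [w] len 1
add d: [w, d] len 2
add q: [w, d, q] len 3
add w (repeat w, move left end past it): [d, q, w] len 3
add d (repeat d, move left end past it): [q, w, d] len 3
add q (repeat q, move left end past it): [w, d, q] len 3
add d (repeat d, move left end past it): [q, d] len 2
add q (repeat q, move left end past it): [d, q] len 2
add w: [d, q, w] len 3
add w (repeat w, move left end past it): [w] len 1
add w (repeat w, move left end past it): [w] len 1
add x: [w, x] len 2
add d: [w, x, d] len 3
add w (repeat w, move left end past it): [x, d, w] len 3
Longest all-distinct length: 3.

3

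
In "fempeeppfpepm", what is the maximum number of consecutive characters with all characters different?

add f: [f] len 1
add e: [f, e] len 2
add m: [f, e, m] len 3
add p: [f, e, m, p] len 4
add e (repeat e, move left end past it): [m, p, e] len 3
add e (repeat e, move left end past it): [e] len 1
add p: [e, p] len 2
add p (repeat p, move left end past it): [p] len 1
add f: [p, f] len 2
add p (repeat p, move left end past it): [f, p] len 2
add e: [f, p, e] len 3
add p (repeat p, move left end past it): [e, p] len 2
add m: [e, p, m] len 3
Longest all-distinct length: 4.

4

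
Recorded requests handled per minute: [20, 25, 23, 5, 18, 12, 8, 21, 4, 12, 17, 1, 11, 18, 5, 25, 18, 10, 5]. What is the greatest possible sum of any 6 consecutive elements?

103

Each size-6 window and its sum:
(20, 25, 23, 5, 18, 12) → sum 103
(25, 23, 5, 18, 12, 8) → sum 91
(23, 5, 18, 12, 8, 21) → sum 87
(5, 18, 12, 8, 21, 4) → sum 68
(18, 12, 8, 21, 4, 12) → sum 75
(12, 8, 21, 4, 12, 17) → sum 74
(8, 21, 4, 12, 17, 1) → sum 63
(21, 4, 12, 17, 1, 11) → sum 66
(4, 12, 17, 1, 11, 18) → sum 63
(12, 17, 1, 11, 18, 5) → sum 64
(17, 1, 11, 18, 5, 25) → sum 77
(1, 11, 18, 5, 25, 18) → sum 78
(11, 18, 5, 25, 18, 10) → sum 87
(18, 5, 25, 18, 10, 5) → sum 81
Greatest of these is 103.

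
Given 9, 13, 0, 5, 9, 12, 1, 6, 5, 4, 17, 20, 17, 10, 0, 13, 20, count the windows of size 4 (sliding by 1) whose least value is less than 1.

6

9 13 0 5 → min 0  < 1 ✓
13 0 5 9 → min 0  < 1 ✓
0 5 9 12 → min 0  < 1 ✓
5 9 12 1 → min 1
9 12 1 6 → min 1
12 1 6 5 → min 1
1 6 5 4 → min 1
6 5 4 17 → min 4
5 4 17 20 → min 4
4 17 20 17 → min 4
17 20 17 10 → min 10
20 17 10 0 → min 0  < 1 ✓
17 10 0 13 → min 0  < 1 ✓
10 0 13 20 → min 0  < 1 ✓
6 windows satisfy the condition.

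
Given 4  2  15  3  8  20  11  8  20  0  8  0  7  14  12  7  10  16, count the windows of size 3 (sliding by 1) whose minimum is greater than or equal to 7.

7

(4, 2, 15) → min 2
(2, 15, 3) → min 2
(15, 3, 8) → min 3
(3, 8, 20) → min 3
(8, 20, 11) → min 8  ≥ 7 ✓
(20, 11, 8) → min 8  ≥ 7 ✓
(11, 8, 20) → min 8  ≥ 7 ✓
(8, 20, 0) → min 0
(20, 0, 8) → min 0
(0, 8, 0) → min 0
(8, 0, 7) → min 0
(0, 7, 14) → min 0
(7, 14, 12) → min 7  ≥ 7 ✓
(14, 12, 7) → min 7  ≥ 7 ✓
(12, 7, 10) → min 7  ≥ 7 ✓
(7, 10, 16) → min 7  ≥ 7 ✓
7 windows satisfy the condition.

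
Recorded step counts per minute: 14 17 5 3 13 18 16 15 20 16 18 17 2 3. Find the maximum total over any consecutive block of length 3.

14 17 5 → sum 36
17 5 3 → sum 25
5 3 13 → sum 21
3 13 18 → sum 34
13 18 16 → sum 47
18 16 15 → sum 49
16 15 20 → sum 51
15 20 16 → sum 51
20 16 18 → sum 54
16 18 17 → sum 51
18 17 2 → sum 37
17 2 3 → sum 22
Maximum of these is 54.

54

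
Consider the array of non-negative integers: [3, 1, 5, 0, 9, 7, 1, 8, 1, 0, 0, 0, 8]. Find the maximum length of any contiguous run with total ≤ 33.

11

Extend to the right; shrink from the left whenever the sum exceeds 33:
→ 3: sum 3, len 1
→ 1: sum 4, len 2
→ 5: sum 9, len 3
→ 0: sum 9, len 4
→ 9: sum 18, len 5
→ 7: sum 25, len 6
→ 1: sum 26, len 7
→ 8 (dropped 3): sum 31, len 7
→ 1: sum 32, len 8
→ 0: sum 32, len 9
→ 0: sum 32, len 10
→ 0: sum 32, len 11
→ 8 (dropped 1, 5, 0, 9): sum 25, len 8
Longest length seen: 11.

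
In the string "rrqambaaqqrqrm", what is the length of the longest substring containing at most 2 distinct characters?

5

[r] 1 distinct, len 1
[r, r] 1 distinct, len 2
[r, r, q] 2 distinct, len 3
[q, a] 2 distinct, len 2
[a, m] 2 distinct, len 2
[m, b] 2 distinct, len 2
[b, a] 2 distinct, len 2
[b, a, a] 2 distinct, len 3
[a, a, q] 2 distinct, len 3
[a, a, q, q] 2 distinct, len 4
[q, q, r] 2 distinct, len 3
[q, q, r, q] 2 distinct, len 4
[q, q, r, q, r] 2 distinct, len 5
[r, m] 2 distinct, len 2
Longest length with ≤2 distinct: 5.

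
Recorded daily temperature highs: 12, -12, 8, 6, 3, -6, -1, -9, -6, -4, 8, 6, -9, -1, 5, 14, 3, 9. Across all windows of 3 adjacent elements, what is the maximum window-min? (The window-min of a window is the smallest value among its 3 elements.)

3

[12, -12, 8] → min -12
[-12, 8, 6] → min -12
[8, 6, 3] → min 3
[6, 3, -6] → min -6
[3, -6, -1] → min -6
[-6, -1, -9] → min -9
[-1, -9, -6] → min -9
[-9, -6, -4] → min -9
[-6, -4, 8] → min -6
[-4, 8, 6] → min -4
[8, 6, -9] → min -9
[6, -9, -1] → min -9
[-9, -1, 5] → min -9
[-1, 5, 14] → min -1
[5, 14, 3] → min 3
[14, 3, 9] → min 3
Maximum of these is 3.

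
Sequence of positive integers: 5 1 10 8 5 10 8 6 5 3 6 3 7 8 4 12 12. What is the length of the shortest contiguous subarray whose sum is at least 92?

14

add 5: running sum 5 < 92
add 1: running sum 6 < 92
add 10: running sum 16 < 92
add 8: running sum 24 < 92
add 5: running sum 29 < 92
add 10: running sum 39 < 92
add 8: running sum 47 < 92
add 6: running sum 53 < 92
add 5: running sum 58 < 92
add 3: running sum 61 < 92
add 6: running sum 67 < 92
add 3: running sum 70 < 92
add 7: running sum 77 < 92
add 8: running sum 85 < 92
add 4: running sum 89 < 92
end 15: [10, 8, 5, 10, 8, 6, 5, 3, 6, 3, 7, 8, 4, 12] sum 95, len 14
end 16: [8, 5, 10, 8, 6, 5, 3, 6, 3, 7, 8, 4, 12, 12] sum 97, len 14
Shortest qualifying length: 14.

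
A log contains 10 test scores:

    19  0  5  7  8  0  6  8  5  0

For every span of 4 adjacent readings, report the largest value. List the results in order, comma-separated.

Sliding a size-4 window across the 10 values:
[19, 0, 5, 7] → max 19
[0, 5, 7, 8] → max 8
[5, 7, 8, 0] → max 8
[7, 8, 0, 6] → max 8
[8, 0, 6, 8] → max 8
[0, 6, 8, 5] → max 8
[6, 8, 5, 0] → max 8

19, 8, 8, 8, 8, 8, 8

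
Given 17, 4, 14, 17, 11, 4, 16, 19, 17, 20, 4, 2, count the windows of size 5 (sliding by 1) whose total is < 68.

6

(17, 4, 14, 17, 11) → sum 63  < 68 ✓
(4, 14, 17, 11, 4) → sum 50  < 68 ✓
(14, 17, 11, 4, 16) → sum 62  < 68 ✓
(17, 11, 4, 16, 19) → sum 67  < 68 ✓
(11, 4, 16, 19, 17) → sum 67  < 68 ✓
(4, 16, 19, 17, 20) → sum 76
(16, 19, 17, 20, 4) → sum 76
(19, 17, 20, 4, 2) → sum 62  < 68 ✓
6 windows satisfy the condition.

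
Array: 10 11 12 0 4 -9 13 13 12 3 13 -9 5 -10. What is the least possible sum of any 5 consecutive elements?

Window sums for each of the 10 positions:
[10, 11, 12, 0, 4] → sum 37
[11, 12, 0, 4, -9] → sum 18
[12, 0, 4, -9, 13] → sum 20
[0, 4, -9, 13, 13] → sum 21
[4, -9, 13, 13, 12] → sum 33
[-9, 13, 13, 12, 3] → sum 32
[13, 13, 12, 3, 13] → sum 54
[13, 12, 3, 13, -9] → sum 32
[12, 3, 13, -9, 5] → sum 24
[3, 13, -9, 5, -10] → sum 2
Least of these is 2.

2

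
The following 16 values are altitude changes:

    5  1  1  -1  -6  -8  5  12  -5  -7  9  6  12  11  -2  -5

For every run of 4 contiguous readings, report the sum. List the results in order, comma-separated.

Sliding a size-4 window across the 16 values:
5 1 1 -1 → sum 6
1 1 -1 -6 → sum -5
1 -1 -6 -8 → sum -14
-1 -6 -8 5 → sum -10
-6 -8 5 12 → sum 3
-8 5 12 -5 → sum 4
5 12 -5 -7 → sum 5
12 -5 -7 9 → sum 9
-5 -7 9 6 → sum 3
-7 9 6 12 → sum 20
9 6 12 11 → sum 38
6 12 11 -2 → sum 27
12 11 -2 -5 → sum 16

6, -5, -14, -10, 3, 4, 5, 9, 3, 20, 38, 27, 16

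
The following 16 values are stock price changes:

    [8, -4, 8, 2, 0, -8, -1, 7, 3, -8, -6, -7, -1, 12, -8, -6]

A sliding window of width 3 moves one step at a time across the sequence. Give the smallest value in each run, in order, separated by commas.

-4, -4, 0, -8, -8, -8, -1, -8, -8, -8, -7, -7, -8, -8

[8, -4, 8] → min -4
[-4, 8, 2] → min -4
[8, 2, 0] → min 0
[2, 0, -8] → min -8
[0, -8, -1] → min -8
[-8, -1, 7] → min -8
[-1, 7, 3] → min -1
[7, 3, -8] → min -8
[3, -8, -6] → min -8
[-8, -6, -7] → min -8
[-6, -7, -1] → min -7
[-7, -1, 12] → min -7
[-1, 12, -8] → min -8
[12, -8, -6] → min -8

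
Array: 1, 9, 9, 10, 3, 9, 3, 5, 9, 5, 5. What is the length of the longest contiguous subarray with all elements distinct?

add 1: [1] len 1
add 9: [1, 9] len 2
add 9 (repeat 9, move left end past it): [9] len 1
add 10: [9, 10] len 2
add 3: [9, 10, 3] len 3
add 9 (repeat 9, move left end past it): [10, 3, 9] len 3
add 3 (repeat 3, move left end past it): [9, 3] len 2
add 5: [9, 3, 5] len 3
add 9 (repeat 9, move left end past it): [3, 5, 9] len 3
add 5 (repeat 5, move left end past it): [9, 5] len 2
add 5 (repeat 5, move left end past it): [5] len 1
Longest all-distinct length: 3.

3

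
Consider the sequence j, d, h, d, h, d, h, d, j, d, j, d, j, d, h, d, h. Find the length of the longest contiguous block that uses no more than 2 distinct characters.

7

Extend right; when distinct count exceeds 2, shrink from the left:
[j] 1 distinct, len 1
[j, d] 2 distinct, len 2
[d, h] 2 distinct, len 2
[d, h, d] 2 distinct, len 3
[d, h, d, h] 2 distinct, len 4
[d, h, d, h, d] 2 distinct, len 5
[d, h, d, h, d, h] 2 distinct, len 6
[d, h, d, h, d, h, d] 2 distinct, len 7
[d, j] 2 distinct, len 2
[d, j, d] 2 distinct, len 3
[d, j, d, j] 2 distinct, len 4
[d, j, d, j, d] 2 distinct, len 5
[d, j, d, j, d, j] 2 distinct, len 6
[d, j, d, j, d, j, d] 2 distinct, len 7
[d, h] 2 distinct, len 2
[d, h, d] 2 distinct, len 3
[d, h, d, h] 2 distinct, len 4
Longest length with ≤2 distinct: 7.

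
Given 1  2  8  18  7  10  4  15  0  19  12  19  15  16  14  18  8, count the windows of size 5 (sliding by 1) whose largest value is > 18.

(1, 2, 8, 18, 7) → max 18
(2, 8, 18, 7, 10) → max 18
(8, 18, 7, 10, 4) → max 18
(18, 7, 10, 4, 15) → max 18
(7, 10, 4, 15, 0) → max 15
(10, 4, 15, 0, 19) → max 19  > 18 ✓
(4, 15, 0, 19, 12) → max 19  > 18 ✓
(15, 0, 19, 12, 19) → max 19  > 18 ✓
(0, 19, 12, 19, 15) → max 19  > 18 ✓
(19, 12, 19, 15, 16) → max 19  > 18 ✓
(12, 19, 15, 16, 14) → max 19  > 18 ✓
(19, 15, 16, 14, 18) → max 19  > 18 ✓
(15, 16, 14, 18, 8) → max 18
7 windows satisfy the condition.

7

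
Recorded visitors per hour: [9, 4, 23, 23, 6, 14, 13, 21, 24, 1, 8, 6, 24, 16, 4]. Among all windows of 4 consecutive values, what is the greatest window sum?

Window sums for each of the 12 positions:
[9, 4, 23, 23] → sum 59
[4, 23, 23, 6] → sum 56
[23, 23, 6, 14] → sum 66
[23, 6, 14, 13] → sum 56
[6, 14, 13, 21] → sum 54
[14, 13, 21, 24] → sum 72
[13, 21, 24, 1] → sum 59
[21, 24, 1, 8] → sum 54
[24, 1, 8, 6] → sum 39
[1, 8, 6, 24] → sum 39
[8, 6, 24, 16] → sum 54
[6, 24, 16, 4] → sum 50
Greatest of these is 72.

72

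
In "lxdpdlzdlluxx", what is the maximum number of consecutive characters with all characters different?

4

[l] len 1
[l, x] len 2
[l, x, d] len 3
[l, x, d, p] len 4
[p, d] len 2
[p, d, l] len 3
[p, d, l, z] len 4
[l, z, d] len 3
[z, d, l] len 3
[l] len 1
[l, u] len 2
[l, u, x] len 3
[x] len 1
Longest all-distinct length: 4.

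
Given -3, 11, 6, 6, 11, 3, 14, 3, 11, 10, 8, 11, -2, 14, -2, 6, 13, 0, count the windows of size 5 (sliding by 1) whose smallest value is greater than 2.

7

[-3, 11, 6, 6, 11] → min -3
[11, 6, 6, 11, 3] → min 3  > 2 ✓
[6, 6, 11, 3, 14] → min 3  > 2 ✓
[6, 11, 3, 14, 3] → min 3  > 2 ✓
[11, 3, 14, 3, 11] → min 3  > 2 ✓
[3, 14, 3, 11, 10] → min 3  > 2 ✓
[14, 3, 11, 10, 8] → min 3  > 2 ✓
[3, 11, 10, 8, 11] → min 3  > 2 ✓
[11, 10, 8, 11, -2] → min -2
[10, 8, 11, -2, 14] → min -2
[8, 11, -2, 14, -2] → min -2
[11, -2, 14, -2, 6] → min -2
[-2, 14, -2, 6, 13] → min -2
[14, -2, 6, 13, 0] → min -2
7 windows satisfy the condition.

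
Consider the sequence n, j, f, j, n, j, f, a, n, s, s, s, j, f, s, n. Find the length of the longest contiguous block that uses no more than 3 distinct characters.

[n] 1 distinct, len 1
[n, j] 2 distinct, len 2
[n, j, f] 3 distinct, len 3
[n, j, f, j] 3 distinct, len 4
[n, j, f, j, n] 3 distinct, len 5
[n, j, f, j, n, j] 3 distinct, len 6
[n, j, f, j, n, j, f] 3 distinct, len 7
[j, f, a] 3 distinct, len 3
[f, a, n] 3 distinct, len 3
[a, n, s] 3 distinct, len 3
[a, n, s, s] 3 distinct, len 4
[a, n, s, s, s] 3 distinct, len 5
[n, s, s, s, j] 3 distinct, len 5
[s, s, s, j, f] 3 distinct, len 5
[s, s, s, j, f, s] 3 distinct, len 6
[f, s, n] 3 distinct, len 3
Longest length with ≤3 distinct: 7.

7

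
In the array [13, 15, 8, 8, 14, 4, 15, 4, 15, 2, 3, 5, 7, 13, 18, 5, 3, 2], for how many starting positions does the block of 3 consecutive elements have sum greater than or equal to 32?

5

(13, 15, 8) → sum 36  ≥ 32 ✓
(15, 8, 8) → sum 31
(8, 8, 14) → sum 30
(8, 14, 4) → sum 26
(14, 4, 15) → sum 33  ≥ 32 ✓
(4, 15, 4) → sum 23
(15, 4, 15) → sum 34  ≥ 32 ✓
(4, 15, 2) → sum 21
(15, 2, 3) → sum 20
(2, 3, 5) → sum 10
(3, 5, 7) → sum 15
(5, 7, 13) → sum 25
(7, 13, 18) → sum 38  ≥ 32 ✓
(13, 18, 5) → sum 36  ≥ 32 ✓
(18, 5, 3) → sum 26
(5, 3, 2) → sum 10
5 windows satisfy the condition.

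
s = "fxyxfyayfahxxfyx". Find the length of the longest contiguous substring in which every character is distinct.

5

add f: [f] len 1
add x: [f, x] len 2
add y: [f, x, y] len 3
add x (repeat x, move left end past it): [y, x] len 2
add f: [y, x, f] len 3
add y (repeat y, move left end past it): [x, f, y] len 3
add a: [x, f, y, a] len 4
add y (repeat y, move left end past it): [a, y] len 2
add f: [a, y, f] len 3
add a (repeat a, move left end past it): [y, f, a] len 3
add h: [y, f, a, h] len 4
add x: [y, f, a, h, x] len 5
add x (repeat x, move left end past it): [x] len 1
add f: [x, f] len 2
add y: [x, f, y] len 3
add x (repeat x, move left end past it): [f, y, x] len 3
Longest all-distinct length: 5.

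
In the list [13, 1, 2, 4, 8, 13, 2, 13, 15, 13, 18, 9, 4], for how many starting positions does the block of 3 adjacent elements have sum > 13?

10

[13, 1, 2] → sum 16  > 13 ✓
[1, 2, 4] → sum 7
[2, 4, 8] → sum 14  > 13 ✓
[4, 8, 13] → sum 25  > 13 ✓
[8, 13, 2] → sum 23  > 13 ✓
[13, 2, 13] → sum 28  > 13 ✓
[2, 13, 15] → sum 30  > 13 ✓
[13, 15, 13] → sum 41  > 13 ✓
[15, 13, 18] → sum 46  > 13 ✓
[13, 18, 9] → sum 40  > 13 ✓
[18, 9, 4] → sum 31  > 13 ✓
10 windows satisfy the condition.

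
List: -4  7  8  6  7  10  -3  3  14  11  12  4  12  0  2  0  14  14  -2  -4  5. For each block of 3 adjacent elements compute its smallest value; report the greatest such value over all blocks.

11

[-4, 7, 8] → min -4
[7, 8, 6] → min 6
[8, 6, 7] → min 6
[6, 7, 10] → min 6
[7, 10, -3] → min -3
[10, -3, 3] → min -3
[-3, 3, 14] → min -3
[3, 14, 11] → min 3
[14, 11, 12] → min 11
[11, 12, 4] → min 4
[12, 4, 12] → min 4
[4, 12, 0] → min 0
[12, 0, 2] → min 0
[0, 2, 0] → min 0
[2, 0, 14] → min 0
[0, 14, 14] → min 0
[14, 14, -2] → min -2
[14, -2, -4] → min -4
[-2, -4, 5] → min -4
Greatest of these is 11.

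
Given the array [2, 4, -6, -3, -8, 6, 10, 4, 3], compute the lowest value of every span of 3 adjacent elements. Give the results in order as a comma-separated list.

(2, 4, -6) → min -6
(4, -6, -3) → min -6
(-6, -3, -8) → min -8
(-3, -8, 6) → min -8
(-8, 6, 10) → min -8
(6, 10, 4) → min 4
(10, 4, 3) → min 3

-6, -6, -8, -8, -8, 4, 3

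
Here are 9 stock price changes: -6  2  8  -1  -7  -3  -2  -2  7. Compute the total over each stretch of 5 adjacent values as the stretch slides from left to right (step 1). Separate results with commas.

-4, -1, -5, -15, -7

[-6, 2, 8, -1, -7] → sum -4
[2, 8, -1, -7, -3] → sum -1
[8, -1, -7, -3, -2] → sum -5
[-1, -7, -3, -2, -2] → sum -15
[-7, -3, -2, -2, 7] → sum -7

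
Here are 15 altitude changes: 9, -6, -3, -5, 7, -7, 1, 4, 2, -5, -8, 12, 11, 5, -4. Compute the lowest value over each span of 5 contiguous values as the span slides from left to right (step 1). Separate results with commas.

(9, -6, -3, -5, 7) → min -6
(-6, -3, -5, 7, -7) → min -7
(-3, -5, 7, -7, 1) → min -7
(-5, 7, -7, 1, 4) → min -7
(7, -7, 1, 4, 2) → min -7
(-7, 1, 4, 2, -5) → min -7
(1, 4, 2, -5, -8) → min -8
(4, 2, -5, -8, 12) → min -8
(2, -5, -8, 12, 11) → min -8
(-5, -8, 12, 11, 5) → min -8
(-8, 12, 11, 5, -4) → min -8

-6, -7, -7, -7, -7, -7, -8, -8, -8, -8, -8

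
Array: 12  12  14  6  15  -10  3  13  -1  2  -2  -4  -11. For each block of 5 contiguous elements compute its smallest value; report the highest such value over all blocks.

6

Window mins for each of the 9 positions:
[12, 12, 14, 6, 15] → min 6
[12, 14, 6, 15, -10] → min -10
[14, 6, 15, -10, 3] → min -10
[6, 15, -10, 3, 13] → min -10
[15, -10, 3, 13, -1] → min -10
[-10, 3, 13, -1, 2] → min -10
[3, 13, -1, 2, -2] → min -2
[13, -1, 2, -2, -4] → min -4
[-1, 2, -2, -4, -11] → min -11
Highest of these is 6.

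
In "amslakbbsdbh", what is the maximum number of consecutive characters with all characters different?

[a] len 1
[a, m] len 2
[a, m, s] len 3
[a, m, s, l] len 4
[m, s, l, a] len 4
[m, s, l, a, k] len 5
[m, s, l, a, k, b] len 6
[b] len 1
[b, s] len 2
[b, s, d] len 3
[s, d, b] len 3
[s, d, b, h] len 4
Longest all-distinct length: 6.

6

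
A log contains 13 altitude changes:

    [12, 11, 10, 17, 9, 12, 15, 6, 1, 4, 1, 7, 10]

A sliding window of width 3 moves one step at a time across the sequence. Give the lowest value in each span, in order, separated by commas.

Sliding a size-3 window across the 13 values:
(12, 11, 10) → min 10
(11, 10, 17) → min 10
(10, 17, 9) → min 9
(17, 9, 12) → min 9
(9, 12, 15) → min 9
(12, 15, 6) → min 6
(15, 6, 1) → min 1
(6, 1, 4) → min 1
(1, 4, 1) → min 1
(4, 1, 7) → min 1
(1, 7, 10) → min 1

10, 10, 9, 9, 9, 6, 1, 1, 1, 1, 1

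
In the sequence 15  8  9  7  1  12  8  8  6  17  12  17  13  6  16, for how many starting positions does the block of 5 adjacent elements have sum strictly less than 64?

8

(15, 8, 9, 7, 1) → sum 40  < 64 ✓
(8, 9, 7, 1, 12) → sum 37  < 64 ✓
(9, 7, 1, 12, 8) → sum 37  < 64 ✓
(7, 1, 12, 8, 8) → sum 36  < 64 ✓
(1, 12, 8, 8, 6) → sum 35  < 64 ✓
(12, 8, 8, 6, 17) → sum 51  < 64 ✓
(8, 8, 6, 17, 12) → sum 51  < 64 ✓
(8, 6, 17, 12, 17) → sum 60  < 64 ✓
(6, 17, 12, 17, 13) → sum 65
(17, 12, 17, 13, 6) → sum 65
(12, 17, 13, 6, 16) → sum 64
8 windows satisfy the condition.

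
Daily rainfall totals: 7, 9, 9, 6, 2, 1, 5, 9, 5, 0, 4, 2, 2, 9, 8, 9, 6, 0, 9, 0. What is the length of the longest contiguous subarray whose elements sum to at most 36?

[7] sum 7 len 1
[7, 9] sum 16 len 2
[7, 9, 9] sum 25 len 3
[7, 9, 9, 6] sum 31 len 4
[7, 9, 9, 6, 2] sum 33 len 5
[7, 9, 9, 6, 2, 1] sum 34 len 6
[9, 9, 6, 2, 1, 5] sum 32 len 6
[9, 6, 2, 1, 5, 9] sum 32 len 6
[6, 2, 1, 5, 9, 5] sum 28 len 6
[6, 2, 1, 5, 9, 5, 0] sum 28 len 7
[6, 2, 1, 5, 9, 5, 0, 4] sum 32 len 8
[6, 2, 1, 5, 9, 5, 0, 4, 2] sum 34 len 9
[6, 2, 1, 5, 9, 5, 0, 4, 2, 2] sum 36 len 10
[5, 9, 5, 0, 4, 2, 2, 9] sum 36 len 8
[5, 0, 4, 2, 2, 9, 8] sum 30 len 7
[0, 4, 2, 2, 9, 8, 9] sum 34 len 7
[2, 2, 9, 8, 9, 6] sum 36 len 6
[2, 2, 9, 8, 9, 6, 0] sum 36 len 7
[8, 9, 6, 0, 9] sum 32 len 5
[8, 9, 6, 0, 9, 0] sum 32 len 6
Longest length seen: 10.

10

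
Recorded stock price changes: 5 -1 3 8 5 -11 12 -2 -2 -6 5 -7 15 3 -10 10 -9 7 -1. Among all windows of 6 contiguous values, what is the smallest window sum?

-4

[5, -1, 3, 8, 5, -11] → sum 9
[-1, 3, 8, 5, -11, 12] → sum 16
[3, 8, 5, -11, 12, -2] → sum 15
[8, 5, -11, 12, -2, -2] → sum 10
[5, -11, 12, -2, -2, -6] → sum -4
[-11, 12, -2, -2, -6, 5] → sum -4
[12, -2, -2, -6, 5, -7] → sum 0
[-2, -2, -6, 5, -7, 15] → sum 3
[-2, -6, 5, -7, 15, 3] → sum 8
[-6, 5, -7, 15, 3, -10] → sum 0
[5, -7, 15, 3, -10, 10] → sum 16
[-7, 15, 3, -10, 10, -9] → sum 2
[15, 3, -10, 10, -9, 7] → sum 16
[3, -10, 10, -9, 7, -1] → sum 0
Smallest of these is -4.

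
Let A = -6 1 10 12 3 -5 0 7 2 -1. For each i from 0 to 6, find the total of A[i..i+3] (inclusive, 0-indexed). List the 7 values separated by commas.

17, 26, 20, 10, 5, 4, 8

-6 1 10 12 → sum 17
1 10 12 3 → sum 26
10 12 3 -5 → sum 20
12 3 -5 0 → sum 10
3 -5 0 7 → sum 5
-5 0 7 2 → sum 4
0 7 2 -1 → sum 8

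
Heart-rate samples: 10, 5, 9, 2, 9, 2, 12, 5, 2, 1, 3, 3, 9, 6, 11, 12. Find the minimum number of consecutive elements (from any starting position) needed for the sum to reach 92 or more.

16

add 10: running sum 10 < 92
add 5: running sum 15 < 92
add 9: running sum 24 < 92
add 2: running sum 26 < 92
add 9: running sum 35 < 92
add 2: running sum 37 < 92
add 12: running sum 49 < 92
add 5: running sum 54 < 92
add 2: running sum 56 < 92
add 1: running sum 57 < 92
add 3: running sum 60 < 92
add 3: running sum 63 < 92
add 9: running sum 72 < 92
add 6: running sum 78 < 92
add 11: running sum 89 < 92
end 15: [10, 5, 9, 2, 9, 2, 12, 5, 2, 1, 3, 3, 9, 6, 11, 12] sum 101, len 16
Shortest qualifying length: 16.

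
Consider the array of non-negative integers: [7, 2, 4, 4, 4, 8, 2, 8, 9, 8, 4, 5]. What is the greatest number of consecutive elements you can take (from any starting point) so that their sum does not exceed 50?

9

add 7: [7] sum 7, len 1
add 2: [7, 2] sum 9, len 2
add 4: [7, 2, 4] sum 13, len 3
add 4: [7, 2, 4, 4] sum 17, len 4
add 4: [7, 2, 4, 4, 4] sum 21, len 5
add 8: [7, 2, 4, 4, 4, 8] sum 29, len 6
add 2: [7, 2, 4, 4, 4, 8, 2] sum 31, len 7
add 8: [7, 2, 4, 4, 4, 8, 2, 8] sum 39, len 8
add 9: [7, 2, 4, 4, 4, 8, 2, 8, 9] sum 48, len 9
add 8: [2, 4, 4, 4, 8, 2, 8, 9, 8] sum 49, len 9
add 4: [4, 4, 8, 2, 8, 9, 8, 4] sum 47, len 8
add 5: [4, 8, 2, 8, 9, 8, 4, 5] sum 48, len 8
Longest length seen: 9.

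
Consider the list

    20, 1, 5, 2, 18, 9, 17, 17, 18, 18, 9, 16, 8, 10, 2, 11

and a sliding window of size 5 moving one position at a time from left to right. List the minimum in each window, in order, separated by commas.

20 1 5 2 18 → min 1
1 5 2 18 9 → min 1
5 2 18 9 17 → min 2
2 18 9 17 17 → min 2
18 9 17 17 18 → min 9
9 17 17 18 18 → min 9
17 17 18 18 9 → min 9
17 18 18 9 16 → min 9
18 18 9 16 8 → min 8
18 9 16 8 10 → min 8
9 16 8 10 2 → min 2
16 8 10 2 11 → min 2

1, 1, 2, 2, 9, 9, 9, 9, 8, 8, 2, 2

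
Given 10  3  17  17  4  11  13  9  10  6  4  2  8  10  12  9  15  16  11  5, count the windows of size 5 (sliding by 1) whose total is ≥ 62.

[10, 3, 17, 17, 4] → sum 51
[3, 17, 17, 4, 11] → sum 52
[17, 17, 4, 11, 13] → sum 62  ≥ 62 ✓
[17, 4, 11, 13, 9] → sum 54
[4, 11, 13, 9, 10] → sum 47
[11, 13, 9, 10, 6] → sum 49
[13, 9, 10, 6, 4] → sum 42
[9, 10, 6, 4, 2] → sum 31
[10, 6, 4, 2, 8] → sum 30
[6, 4, 2, 8, 10] → sum 30
[4, 2, 8, 10, 12] → sum 36
[2, 8, 10, 12, 9] → sum 41
[8, 10, 12, 9, 15] → sum 54
[10, 12, 9, 15, 16] → sum 62  ≥ 62 ✓
[12, 9, 15, 16, 11] → sum 63  ≥ 62 ✓
[9, 15, 16, 11, 5] → sum 56
3 windows satisfy the condition.

3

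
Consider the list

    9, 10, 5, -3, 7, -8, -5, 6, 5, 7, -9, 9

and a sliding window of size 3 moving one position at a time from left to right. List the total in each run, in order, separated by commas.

24, 12, 9, -4, -6, -7, 6, 18, 3, 7

Sliding a size-3 window across the 12 values:
9 10 5 → sum 24
10 5 -3 → sum 12
5 -3 7 → sum 9
-3 7 -8 → sum -4
7 -8 -5 → sum -6
-8 -5 6 → sum -7
-5 6 5 → sum 6
6 5 7 → sum 18
5 7 -9 → sum 3
7 -9 9 → sum 7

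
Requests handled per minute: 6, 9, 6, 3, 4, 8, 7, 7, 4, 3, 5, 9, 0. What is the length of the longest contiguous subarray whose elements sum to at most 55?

[6] sum 6 len 1
[6, 9] sum 15 len 2
[6, 9, 6] sum 21 len 3
[6, 9, 6, 3] sum 24 len 4
[6, 9, 6, 3, 4] sum 28 len 5
[6, 9, 6, 3, 4, 8] sum 36 len 6
[6, 9, 6, 3, 4, 8, 7] sum 43 len 7
[6, 9, 6, 3, 4, 8, 7, 7] sum 50 len 8
[6, 9, 6, 3, 4, 8, 7, 7, 4] sum 54 len 9
[9, 6, 3, 4, 8, 7, 7, 4, 3] sum 51 len 9
[6, 3, 4, 8, 7, 7, 4, 3, 5] sum 47 len 9
[3, 4, 8, 7, 7, 4, 3, 5, 9] sum 50 len 9
[3, 4, 8, 7, 7, 4, 3, 5, 9, 0] sum 50 len 10
Longest length seen: 10.

10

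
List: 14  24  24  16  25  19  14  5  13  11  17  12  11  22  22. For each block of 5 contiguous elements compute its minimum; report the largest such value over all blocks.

14 24 24 16 25 → min 14
24 24 16 25 19 → min 16
24 16 25 19 14 → min 14
16 25 19 14 5 → min 5
25 19 14 5 13 → min 5
19 14 5 13 11 → min 5
14 5 13 11 17 → min 5
5 13 11 17 12 → min 5
13 11 17 12 11 → min 11
11 17 12 11 22 → min 11
17 12 11 22 22 → min 11
Largest of these is 16.

16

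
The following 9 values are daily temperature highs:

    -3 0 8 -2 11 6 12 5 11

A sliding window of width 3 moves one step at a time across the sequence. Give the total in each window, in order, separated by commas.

5, 6, 17, 15, 29, 23, 28

-3 0 8 → sum 5
0 8 -2 → sum 6
8 -2 11 → sum 17
-2 11 6 → sum 15
11 6 12 → sum 29
6 12 5 → sum 23
12 5 11 → sum 28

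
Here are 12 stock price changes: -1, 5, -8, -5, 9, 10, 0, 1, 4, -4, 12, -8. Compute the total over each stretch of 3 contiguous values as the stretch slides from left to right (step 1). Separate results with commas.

-4, -8, -4, 14, 19, 11, 5, 1, 12, 0

Sliding a size-3 window across the 12 values:
-1 5 -8 → sum -4
5 -8 -5 → sum -8
-8 -5 9 → sum -4
-5 9 10 → sum 14
9 10 0 → sum 19
10 0 1 → sum 11
0 1 4 → sum 5
1 4 -4 → sum 1
4 -4 12 → sum 12
-4 12 -8 → sum 0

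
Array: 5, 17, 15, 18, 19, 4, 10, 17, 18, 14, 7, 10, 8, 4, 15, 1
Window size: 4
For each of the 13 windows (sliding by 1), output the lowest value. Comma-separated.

Sliding a size-4 window across the 16 values:
5 17 15 18 → min 5
17 15 18 19 → min 15
15 18 19 4 → min 4
18 19 4 10 → min 4
19 4 10 17 → min 4
4 10 17 18 → min 4
10 17 18 14 → min 10
17 18 14 7 → min 7
18 14 7 10 → min 7
14 7 10 8 → min 7
7 10 8 4 → min 4
10 8 4 15 → min 4
8 4 15 1 → min 1

5, 15, 4, 4, 4, 4, 10, 7, 7, 7, 4, 4, 1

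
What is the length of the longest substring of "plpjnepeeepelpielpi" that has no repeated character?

5

add p: [p] len 1
add l: [p, l] len 2
add p (repeat p, move left end past it): [l, p] len 2
add j: [l, p, j] len 3
add n: [l, p, j, n] len 4
add e: [l, p, j, n, e] len 5
add p (repeat p, move left end past it): [j, n, e, p] len 4
add e (repeat e, move left end past it): [p, e] len 2
add e (repeat e, move left end past it): [e] len 1
add e (repeat e, move left end past it): [e] len 1
add p: [e, p] len 2
add e (repeat e, move left end past it): [p, e] len 2
add l: [p, e, l] len 3
add p (repeat p, move left end past it): [e, l, p] len 3
add i: [e, l, p, i] len 4
add e (repeat e, move left end past it): [l, p, i, e] len 4
add l (repeat l, move left end past it): [p, i, e, l] len 4
add p (repeat p, move left end past it): [i, e, l, p] len 4
add i (repeat i, move left end past it): [e, l, p, i] len 4
Longest all-distinct length: 5.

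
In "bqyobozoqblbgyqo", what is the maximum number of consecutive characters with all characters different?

6

add b: [b] len 1
add q: [b, q] len 2
add y: [b, q, y] len 3
add o: [b, q, y, o] len 4
add b (repeat b, move left end past it): [q, y, o, b] len 4
add o (repeat o, move left end past it): [b, o] len 2
add z: [b, o, z] len 3
add o (repeat o, move left end past it): [z, o] len 2
add q: [z, o, q] len 3
add b: [z, o, q, b] len 4
add l: [z, o, q, b, l] len 5
add b (repeat b, move left end past it): [l, b] len 2
add g: [l, b, g] len 3
add y: [l, b, g, y] len 4
add q: [l, b, g, y, q] len 5
add o: [l, b, g, y, q, o] len 6
Longest all-distinct length: 6.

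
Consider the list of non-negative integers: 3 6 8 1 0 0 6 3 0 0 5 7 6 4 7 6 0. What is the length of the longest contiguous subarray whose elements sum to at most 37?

11

→ 3: sum 3, len 1
→ 6: sum 9, len 2
→ 8: sum 17, len 3
→ 1: sum 18, len 4
→ 0: sum 18, len 5
→ 0: sum 18, len 6
→ 6: sum 24, len 7
→ 3: sum 27, len 8
→ 0: sum 27, len 9
→ 0: sum 27, len 10
→ 5: sum 32, len 11
→ 7 (dropped 3): sum 36, len 11
→ 6 (dropped 6): sum 36, len 11
→ 4 (dropped 8): sum 32, len 11
→ 7 (dropped 1, 0, 0, 6): sum 32, len 8
→ 6 (dropped 3): sum 35, len 8
→ 0: sum 35, len 9
Longest length seen: 11.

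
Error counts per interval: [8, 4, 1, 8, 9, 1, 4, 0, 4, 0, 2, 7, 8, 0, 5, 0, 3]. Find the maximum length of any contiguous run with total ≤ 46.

→ 8: sum 8, len 1
→ 4: sum 12, len 2
→ 1: sum 13, len 3
→ 8: sum 21, len 4
→ 9: sum 30, len 5
→ 1: sum 31, len 6
→ 4: sum 35, len 7
→ 0: sum 35, len 8
→ 4: sum 39, len 9
→ 0: sum 39, len 10
→ 2: sum 41, len 11
→ 7 (dropped 8): sum 40, len 11
→ 8 (dropped 4): sum 44, len 11
→ 0: sum 44, len 12
→ 5 (dropped 1, 8): sum 40, len 11
→ 0: sum 40, len 12
→ 3: sum 43, len 13
Longest length seen: 13.

13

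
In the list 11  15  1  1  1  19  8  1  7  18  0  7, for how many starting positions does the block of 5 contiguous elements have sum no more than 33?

4

11 15 1 1 1 → sum 29  ≤ 33 ✓
15 1 1 1 19 → sum 37
1 1 1 19 8 → sum 30  ≤ 33 ✓
1 1 19 8 1 → sum 30  ≤ 33 ✓
1 19 8 1 7 → sum 36
19 8 1 7 18 → sum 53
8 1 7 18 0 → sum 34
1 7 18 0 7 → sum 33  ≤ 33 ✓
4 windows satisfy the condition.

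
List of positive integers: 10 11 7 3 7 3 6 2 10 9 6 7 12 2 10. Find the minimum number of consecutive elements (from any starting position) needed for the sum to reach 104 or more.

add 10: running sum 10 < 104
add 11: running sum 21 < 104
add 7: running sum 28 < 104
add 3: running sum 31 < 104
add 7: running sum 38 < 104
add 3: running sum 41 < 104
add 6: running sum 47 < 104
add 2: running sum 49 < 104
add 10: running sum 59 < 104
add 9: running sum 68 < 104
add 6: running sum 74 < 104
add 7: running sum 81 < 104
add 12: running sum 93 < 104
add 2: running sum 95 < 104
add 10: shortest ending here [10, 11, 7, 3, 7, 3, 6, 2, 10, 9, 6, 7, 12, 2, 10] sum 105, len 15
Shortest qualifying length: 15.

15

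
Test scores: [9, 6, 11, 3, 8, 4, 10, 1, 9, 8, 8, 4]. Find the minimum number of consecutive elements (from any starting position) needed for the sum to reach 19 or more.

3

add 9: running sum 9 < 19
add 6: running sum 15 < 19
add 11: shortest ending here [9, 6, 11] sum 26, len 3
add 3: shortest ending here [6, 11, 3] sum 20, len 3
add 8: shortest ending here [11, 3, 8] sum 22, len 3
add 4: shortest ending here [11, 3, 8, 4] sum 26, len 4
add 10: shortest ending here [8, 4, 10] sum 22, len 3
add 1: shortest ending here [8, 4, 10, 1] sum 23, len 4
add 9: shortest ending here [10, 1, 9] sum 20, len 3
add 8: shortest ending here [10, 1, 9, 8] sum 28, len 4
add 8: shortest ending here [9, 8, 8] sum 25, len 3
add 4: shortest ending here [8, 8, 4] sum 20, len 3
Shortest qualifying length: 3.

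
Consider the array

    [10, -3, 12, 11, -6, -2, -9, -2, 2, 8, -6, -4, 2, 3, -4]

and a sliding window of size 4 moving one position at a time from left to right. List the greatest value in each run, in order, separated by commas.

[10, -3, 12, 11] → max 12
[-3, 12, 11, -6] → max 12
[12, 11, -6, -2] → max 12
[11, -6, -2, -9] → max 11
[-6, -2, -9, -2] → max -2
[-2, -9, -2, 2] → max 2
[-9, -2, 2, 8] → max 8
[-2, 2, 8, -6] → max 8
[2, 8, -6, -4] → max 8
[8, -6, -4, 2] → max 8
[-6, -4, 2, 3] → max 3
[-4, 2, 3, -4] → max 3

12, 12, 12, 11, -2, 2, 8, 8, 8, 8, 3, 3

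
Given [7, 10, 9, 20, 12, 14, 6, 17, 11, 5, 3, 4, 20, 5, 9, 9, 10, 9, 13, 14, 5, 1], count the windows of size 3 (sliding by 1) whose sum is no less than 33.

8

[7, 10, 9] → sum 26
[10, 9, 20] → sum 39  ≥ 33 ✓
[9, 20, 12] → sum 41  ≥ 33 ✓
[20, 12, 14] → sum 46  ≥ 33 ✓
[12, 14, 6] → sum 32
[14, 6, 17] → sum 37  ≥ 33 ✓
[6, 17, 11] → sum 34  ≥ 33 ✓
[17, 11, 5] → sum 33  ≥ 33 ✓
[11, 5, 3] → sum 19
[5, 3, 4] → sum 12
[3, 4, 20] → sum 27
[4, 20, 5] → sum 29
[20, 5, 9] → sum 34  ≥ 33 ✓
[5, 9, 9] → sum 23
[9, 9, 10] → sum 28
[9, 10, 9] → sum 28
[10, 9, 13] → sum 32
[9, 13, 14] → sum 36  ≥ 33 ✓
[13, 14, 5] → sum 32
[14, 5, 1] → sum 20
8 windows satisfy the condition.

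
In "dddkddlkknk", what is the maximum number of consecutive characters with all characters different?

add d: [d] len 1
add d (repeat d, move left end past it): [d] len 1
add d (repeat d, move left end past it): [d] len 1
add k: [d, k] len 2
add d (repeat d, move left end past it): [k, d] len 2
add d (repeat d, move left end past it): [d] len 1
add l: [d, l] len 2
add k: [d, l, k] len 3
add k (repeat k, move left end past it): [k] len 1
add n: [k, n] len 2
add k (repeat k, move left end past it): [n, k] len 2
Longest all-distinct length: 3.

3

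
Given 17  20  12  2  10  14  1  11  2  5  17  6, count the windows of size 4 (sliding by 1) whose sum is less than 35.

(17, 20, 12, 2) → sum 51
(20, 12, 2, 10) → sum 44
(12, 2, 10, 14) → sum 38
(2, 10, 14, 1) → sum 27  < 35 ✓
(10, 14, 1, 11) → sum 36
(14, 1, 11, 2) → sum 28  < 35 ✓
(1, 11, 2, 5) → sum 19  < 35 ✓
(11, 2, 5, 17) → sum 35
(2, 5, 17, 6) → sum 30  < 35 ✓
4 windows satisfy the condition.

4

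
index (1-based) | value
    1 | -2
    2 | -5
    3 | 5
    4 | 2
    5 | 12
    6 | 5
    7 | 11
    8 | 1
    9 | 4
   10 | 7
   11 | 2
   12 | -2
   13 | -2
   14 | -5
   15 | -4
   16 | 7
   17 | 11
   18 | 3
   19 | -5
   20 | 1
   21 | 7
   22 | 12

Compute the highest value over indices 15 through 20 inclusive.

Elements at indices 15..20: -4, 7, 11, 3, -5, 1
max(-4, 7, 11, 3, -5, 1) = 11

11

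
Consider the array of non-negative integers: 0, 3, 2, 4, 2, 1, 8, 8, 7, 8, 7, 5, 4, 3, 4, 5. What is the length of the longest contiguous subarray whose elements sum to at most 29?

8

Extend to the right; shrink from the left whenever the sum exceeds 29:
→ 0: sum 0, len 1
→ 3: sum 3, len 2
→ 2: sum 5, len 3
→ 4: sum 9, len 4
→ 2: sum 11, len 5
→ 1: sum 12, len 6
→ 8: sum 20, len 7
→ 8: sum 28, len 8
→ 7 (dropped 0, 3, 2, 4): sum 26, len 5
→ 8 (dropped 2, 1, 8): sum 23, len 3
→ 7 (dropped 8): sum 22, len 3
→ 5: sum 27, len 4
→ 4 (dropped 7): sum 24, len 4
→ 3: sum 27, len 5
→ 4 (dropped 8): sum 23, len 5
→ 5: sum 28, len 6
Longest length seen: 8.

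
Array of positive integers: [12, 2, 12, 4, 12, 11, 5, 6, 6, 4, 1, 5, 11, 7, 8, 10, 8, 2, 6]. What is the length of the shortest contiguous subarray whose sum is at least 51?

6

Extend right; whenever the sum reaches 51, record the length and shrink from the left:
add 12: running sum 12 < 51
add 2: running sum 14 < 51
add 12: running sum 26 < 51
add 4: running sum 30 < 51
add 12: running sum 42 < 51
end 5: [12, 2, 12, 4, 12, 11] sum 53, len 6
end 6: [12, 2, 12, 4, 12, 11, 5] sum 58, len 7
end 7: [2, 12, 4, 12, 11, 5, 6] sum 52, len 7
end 8: [12, 4, 12, 11, 5, 6, 6] sum 56, len 7
end 9: [12, 4, 12, 11, 5, 6, 6, 4] sum 60, len 8
end 10: [12, 4, 12, 11, 5, 6, 6, 4, 1] sum 61, len 9
end 11: [4, 12, 11, 5, 6, 6, 4, 1, 5] sum 54, len 9
end 12: [12, 11, 5, 6, 6, 4, 1, 5, 11] sum 61, len 9
end 13: [11, 5, 6, 6, 4, 1, 5, 11, 7] sum 56, len 9
end 14: [5, 6, 6, 4, 1, 5, 11, 7, 8] sum 53, len 9
end 15: [6, 4, 1, 5, 11, 7, 8, 10] sum 52, len 8
end 16: [4, 1, 5, 11, 7, 8, 10, 8] sum 54, len 8
end 17: [5, 11, 7, 8, 10, 8, 2] sum 51, len 7
end 18: [11, 7, 8, 10, 8, 2, 6] sum 52, len 7
Shortest qualifying length: 6.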